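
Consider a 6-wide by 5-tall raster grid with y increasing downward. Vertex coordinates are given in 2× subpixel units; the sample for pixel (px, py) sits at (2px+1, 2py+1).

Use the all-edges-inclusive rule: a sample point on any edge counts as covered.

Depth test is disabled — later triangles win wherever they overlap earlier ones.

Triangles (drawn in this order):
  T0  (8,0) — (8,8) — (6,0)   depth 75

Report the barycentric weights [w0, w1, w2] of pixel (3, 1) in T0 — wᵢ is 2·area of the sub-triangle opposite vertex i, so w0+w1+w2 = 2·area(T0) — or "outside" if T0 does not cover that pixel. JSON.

T0:
  2·area = 16
  edge (8, 0)→(8, 8): d=(0,8) inclusive
  edge (8, 8)→(6, 0): d=(-2,-8) inclusive
  edge (6, 0)→(8, 0): d=(2,0) inclusive
    (3,0)@(7, 1): e=[8,6,2] → X
    (4,0)@(9, 1): e=[-8,22,2] → .
    (3,1)@(7, 3): e=[8,2,6] → X
    (4,1)@(9, 3): e=[-8,18,6] → .
    (3,2)@(7, 5): e=[8,-2,10] → .
  covered (2 px):
    . . . X . .
    . . . X . .
    . . . . . .
    . . . . . .
    . . . . . .

Answer: [2,6,8]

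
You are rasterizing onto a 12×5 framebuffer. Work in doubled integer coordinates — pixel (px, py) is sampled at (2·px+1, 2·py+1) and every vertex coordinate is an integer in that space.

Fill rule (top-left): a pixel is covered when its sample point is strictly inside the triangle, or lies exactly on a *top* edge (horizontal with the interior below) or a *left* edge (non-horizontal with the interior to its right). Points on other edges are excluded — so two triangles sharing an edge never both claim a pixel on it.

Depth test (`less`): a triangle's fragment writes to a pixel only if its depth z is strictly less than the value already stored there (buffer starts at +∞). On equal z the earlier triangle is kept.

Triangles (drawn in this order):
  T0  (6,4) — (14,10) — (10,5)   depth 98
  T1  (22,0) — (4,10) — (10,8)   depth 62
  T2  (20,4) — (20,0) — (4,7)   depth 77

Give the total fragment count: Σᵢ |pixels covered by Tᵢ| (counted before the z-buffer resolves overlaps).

T0:
  2·area = 16  (B↔C swapped to make it positive)
  edge (6, 4)→(10, 5): d=(4,1) right/bottom  bias=-1
  edge (10, 5)→(14, 10): d=(4,5) right/bottom  bias=-1
  edge (14, 10)→(6, 4): d=(-8,-6) top-left  bias=+0
    (4,2)@(9, 5): e=[1,5,10] → X
    (5,2)@(11, 5): e=[-1,-5,22] → .
    (4,3)@(9, 7): e=[9,13,-6] → .
    (5,3)@(11, 7): e=[7,3,6] → X
    (6,3)@(13, 7): e=[5,-7,18] → .
    (5,4)@(11, 9): e=[15,11,-10] → .
    (6,4)@(13, 9): e=[13,1,2] → X
    (7,4)@(15, 9): e=[11,-9,14] → .
  covered (3 px):
    . . . . . . . . . . . .
    . . . . . . . . . . . .
    . . . . X . . . . . . .
    . . . . . X . . . . . .
    . . . . . . X . . . . .
T1:
  2·area = 24  (B↔C swapped to make it positive)
  edge (22, 0)→(10, 8): d=(-12,8) right/bottom  bias=-1
  edge (10, 8)→(4, 10): d=(-6,2) right/bottom  bias=-1
  edge (4, 10)→(22, 0): d=(18,-10) top-left  bias=+0
    (8,1)@(17, 3): e=[4,16,4] → X
    (9,1)@(19, 3): e=[-12,12,24] → .
    (6,2)@(13, 5): e=[12,12,0] → X  [on edge]
    (7,2)@(15, 5): e=[-4,8,20] → .
    (8,2)@(17, 5): e=[-20,4,40] → .
    (9,2)@(19, 5): e=[-36,0,60] → .  [on edge]
    (5,3)@(11, 7): e=[4,4,16] → X
    (6,3)@(13, 7): e=[-12,0,36] → .  [on edge]
    (3,4)@(7, 9): e=[12,0,12] → .  [on edge]
    (5,4)@(11, 9): e=[-20,-8,52] → .
  covered (3 px):
    . . . . . . . . . . . .
    . . . . . . . . X . . .
    . . . . . . X . . . . .
    . . . . . X . . . . . .
    . . . . . . . . . . . .
T2:
  2·area = 64  (B↔C swapped to make it positive)
  edge (20, 4)→(4, 7): d=(-16,3) right/bottom  bias=-1
  edge (4, 7)→(20, 0): d=(16,-7) top-left  bias=+0
  edge (20, 0)→(20, 4): d=(0,4) right/bottom  bias=-1
    (9,0)@(19, 1): e=[51,9,4] → X
    (10,0)@(21, 1): e=[45,23,-4] → .
    (7,1)@(15, 3): e=[31,13,20] → X
    (8,1)@(17, 3): e=[25,27,12] → X
    (10,1)@(21, 3): e=[13,55,-4] → .
    (4,2)@(9, 5): e=[17,3,44] → X
    (5,2)@(11, 5): e=[11,17,36] → X
    (6,2)@(13, 5): e=[5,31,28] → X
    (7,2)@(15, 5): e=[-1,45,20] → .
    (8,2)@(17, 5): e=[-7,59,12] → .
    (9,2)@(19, 5): e=[-13,73,4] → .
    (4,3)@(9, 7): e=[-15,35,44] → .
  covered (7 px):
    . . . . . . . . . X . .
    . . . . . . . X X X . .
    . . . . X X X . . . . .
    . . . . . . . . . . . .
    . . . . . . . . . . . .

Final: 13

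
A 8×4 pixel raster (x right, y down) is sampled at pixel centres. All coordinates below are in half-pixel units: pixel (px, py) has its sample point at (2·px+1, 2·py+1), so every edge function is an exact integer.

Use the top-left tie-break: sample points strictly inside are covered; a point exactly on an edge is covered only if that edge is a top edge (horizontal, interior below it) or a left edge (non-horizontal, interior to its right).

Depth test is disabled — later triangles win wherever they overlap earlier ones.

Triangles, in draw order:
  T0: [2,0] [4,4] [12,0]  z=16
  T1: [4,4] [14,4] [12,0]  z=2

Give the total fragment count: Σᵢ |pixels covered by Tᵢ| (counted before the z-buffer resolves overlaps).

T0:
  2·area = 40  (B↔C swapped to make it positive)
  edge (2, 0)→(12, 0): d=(10,0) top-left  bias=+0
  edge (12, 0)→(4, 4): d=(-8,4) right/bottom  bias=-1
  edge (4, 4)→(2, 0): d=(-2,-4) top-left  bias=+0
    (1,0)@(3, 1): e=[10,28,2] → #
    (2,0)@(5, 1): e=[10,20,10] → #
    (3,0)@(7, 1): e=[10,12,18] → #
    (4,0)@(9, 1): e=[10,4,26] → #
    (5,0)@(11, 1): e=[10,-4,34] → ·
    (1,1)@(3, 3): e=[30,12,-2] → ·
    (2,1)@(5, 3): e=[30,4,6] → #
    (3,1)@(7, 3): e=[30,-4,14] → ·
    (4,1)@(9, 3): e=[30,-12,22] → ·
    (2,2)@(5, 5): e=[50,-12,2] → ·
  covered (5 px):
    · # # # # · · ·
    · · # · · · · ·
    · · · · · · · ·
    · · · · · · · ·
T1:
  2·area = 40  (B↔C swapped to make it positive)
  edge (4, 4)→(12, 0): d=(8,-4) top-left  bias=+0
  edge (12, 0)→(14, 4): d=(2,4) right/bottom  bias=-1
  edge (14, 4)→(4, 4): d=(-10,0) right/bottom  bias=-1
    (5,0)@(11, 1): e=[4,6,30] → #
    (6,0)@(13, 1): e=[12,-2,30] → ·
    (3,1)@(7, 3): e=[4,26,10] → #
    (4,1)@(9, 3): e=[12,18,10] → #
    (6,1)@(13, 3): e=[28,2,10] → #
    (7,1)@(15, 3): e=[36,-6,10] → ·
    (3,2)@(7, 5): e=[20,30,-10] → ·
    (4,2)@(9, 5): e=[28,22,-10] → ·
    (5,2)@(11, 5): e=[36,14,-10] → ·
    (6,2)@(13, 5): e=[44,6,-10] → ·
  covered (5 px):
    · · · · · # · ·
    · · · # # # # ·
    · · · · · · · ·
    · · · · · · · ·

Final: 10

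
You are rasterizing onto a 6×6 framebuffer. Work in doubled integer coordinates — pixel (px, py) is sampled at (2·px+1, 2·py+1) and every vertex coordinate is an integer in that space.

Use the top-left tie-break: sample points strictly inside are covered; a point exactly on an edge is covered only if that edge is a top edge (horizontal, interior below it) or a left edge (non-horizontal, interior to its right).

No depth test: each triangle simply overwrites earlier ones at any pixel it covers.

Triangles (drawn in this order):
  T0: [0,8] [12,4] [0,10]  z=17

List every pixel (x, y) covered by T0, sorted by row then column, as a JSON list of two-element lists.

T0:
  2·area = 24
  edge (0, 8)→(12, 4): d=(12,-4) top-left  bias=+0
  edge (12, 4)→(0, 10): d=(-12,6) right/bottom  bias=-1
  edge (0, 10)→(0, 8): d=(0,-2) top-left  bias=+0
    (4,2)@(9, 5): e=[0,6,18] → █  [on edge]
    (5,2)@(11, 5): e=[8,-6,22] → ·
    (1,3)@(3, 7): e=[0,18,6] → █  [on edge]
    (2,3)@(5, 7): e=[8,6,10] → █
    (3,3)@(7, 7): e=[16,-6,14] → ·
    (4,3)@(9, 7): e=[24,-18,18] → ·
    (0,4)@(1, 9): e=[16,6,2] → █
    (1,4)@(3, 9): e=[24,-6,6] → ·
    (2,4)@(5, 9): e=[32,-18,10] → ·
    (0,5)@(1, 11): e=[40,-18,2] → ·
  covered (4 px):
    · · · · · ·
    · · · · · ·
    · · · · █ ·
    · █ █ · · ·
    █ · · · · ·
    · · · · · ·

Result: [[4,2],[1,3],[2,3],[0,4]]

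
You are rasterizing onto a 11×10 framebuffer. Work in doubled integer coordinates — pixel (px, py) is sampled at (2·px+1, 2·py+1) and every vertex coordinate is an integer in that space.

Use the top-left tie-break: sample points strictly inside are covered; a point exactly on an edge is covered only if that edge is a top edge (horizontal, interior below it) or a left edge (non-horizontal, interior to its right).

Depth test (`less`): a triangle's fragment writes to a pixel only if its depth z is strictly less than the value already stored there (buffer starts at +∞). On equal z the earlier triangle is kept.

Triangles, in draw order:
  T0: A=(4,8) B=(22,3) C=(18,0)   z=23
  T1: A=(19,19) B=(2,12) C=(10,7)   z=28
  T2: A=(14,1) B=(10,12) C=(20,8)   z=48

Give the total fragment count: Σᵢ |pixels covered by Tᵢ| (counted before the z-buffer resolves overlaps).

T0:
  2·area = 74  (B↔C swapped to make it positive)
  edge (4, 8)→(18, 0): d=(14,-8) top-left  bias=+0
  edge (18, 0)→(22, 3): d=(4,3) right/bottom  bias=-1
  edge (22, 3)→(4, 8): d=(-18,5) right/bottom  bias=-1
    (8,0)@(17, 1): e=[6,7,61] → █
    (9,0)@(19, 1): e=[22,1,51] → █
    (10,0)@(21, 1): e=[38,-5,41] → ·
    (6,1)@(13, 3): e=[2,27,45] → █
    (7,1)@(15, 3): e=[18,21,35] → █
    (10,1)@(21, 3): e=[66,3,5] → █
    (5,2)@(11, 5): e=[14,41,19] → █
    (7,2)@(15, 5): e=[46,29,-1] → ·
    (8,2)@(17, 5): e=[62,23,-11] → ·
    (9,2)@(19, 5): e=[78,17,-21] → ·
    (10,2)@(21, 5): e=[94,11,-31] → ·
    (3,3)@(7, 7): e=[10,61,3] → █
  covered (10 px):
    · · · · · · · · █ █ ·
    · · · · · · █ █ █ █ █
    · · · · · █ █ · · · ·
    · · · █ · · · · · · ·
    · · · · · · · · · · ·
    · · · · · · · · · · ·
    · · · · · · · · · · ·
    · · · · · · · · · · ·
    · · · · · · · · · · ·
    · · · · · · · · · · ·
T1:
  2·area = 141
  edge (19, 19)→(2, 12): d=(-17,-7) top-left  bias=+0
  edge (2, 12)→(10, 7): d=(8,-5) top-left  bias=+0
  edge (10, 7)→(19, 19): d=(9,12) right/bottom  bias=-1
    (3,1)@(7, 3): e=[188,-47,0] → ·  [on edge]
    (3,4)@(7, 9): e=[86,1,54] → █
    (4,4)@(9, 9): e=[100,11,30] → █
    (5,4)@(11, 9): e=[114,21,6] → █
    (6,4)@(13, 9): e=[128,31,-18] → ·
    (2,5)@(5, 11): e=[38,7,96] → █
    (6,5)@(13, 11): e=[94,47,0] → ·  [on edge]
    (2,6)@(5, 13): e=[4,23,114] → █
    (6,6)@(13, 13): e=[60,63,18] → █
    (7,6)@(15, 13): e=[74,73,-6] → ·
    (2,7)@(5, 15): e=[-30,39,132] → ·
    (3,7)@(7, 15): e=[-16,49,108] → ·
    (9,9)@(19, 19): e=[0,141,0] → ·  [on edge]
  covered (17 px):
    · · · · · · · · · · ·
    · · · · · · · · · · ·
    · · · · · · · · · · ·
    · · · · · · · · · · ·
    · · · █ █ █ · · · · ·
    · · █ █ █ █ · · · · ·
    · · █ █ █ █ █ · · · ·
    · · · · · █ █ █ · · ·
    · · · · · · · █ █ · ·
    · · · · · · · · · · ·
T2:
  2·area = 94  (B↔C swapped to make it positive)
  edge (14, 1)→(20, 8): d=(6,7) right/bottom  bias=-1
  edge (20, 8)→(10, 12): d=(-10,4) right/bottom  bias=-1
  edge (10, 12)→(14, 1): d=(4,-11) top-left  bias=+0
    (7,1)@(15, 3): e=[5,70,19] → █
    (8,1)@(17, 3): e=[-9,62,41] → ·
    (6,2)@(13, 5): e=[31,58,5] → █
    (8,2)@(17, 5): e=[3,42,49] → █
    (9,2)@(19, 5): e=[-11,34,71] → ·
    (6,3)@(13, 7): e=[43,38,13] → █
    (9,3)@(19, 7): e=[1,14,79] → █
    (10,3)@(21, 7): e=[-13,6,101] → ·
    (6,4)@(13, 9): e=[55,18,21] → █
    (9,4)@(19, 9): e=[13,-6,87] → ·
    (5,5)@(11, 11): e=[81,6,7] → █
    (6,5)@(13, 11): e=[67,-2,29] → ·
  covered (12 px):
    · · · · · · · · · · ·
    · · · · · · · █ · · ·
    · · · · · · █ █ █ · ·
    · · · · · · █ █ █ █ ·
    · · · · · · █ █ █ · ·
    · · · · · █ · · · · ·
    · · · · · · · · · · ·
    · · · · · · · · · · ·
    · · · · · · · · · · ·
    · · · · · · · · · · ·

Answer: 39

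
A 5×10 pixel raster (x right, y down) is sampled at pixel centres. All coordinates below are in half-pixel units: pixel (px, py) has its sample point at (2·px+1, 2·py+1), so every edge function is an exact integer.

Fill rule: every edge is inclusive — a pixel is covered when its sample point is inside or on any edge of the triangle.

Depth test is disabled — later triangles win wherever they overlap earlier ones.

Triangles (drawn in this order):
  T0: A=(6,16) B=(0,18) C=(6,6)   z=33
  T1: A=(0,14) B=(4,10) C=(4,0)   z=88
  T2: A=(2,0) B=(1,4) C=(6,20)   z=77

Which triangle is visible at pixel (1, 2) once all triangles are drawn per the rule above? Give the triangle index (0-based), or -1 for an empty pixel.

T0:
  2·area = 60
  edge (6, 16)→(0, 18): d=(-6,2) inclusive
  edge (0, 18)→(6, 6): d=(6,-12) inclusive
  edge (6, 6)→(6, 16): d=(0,10) inclusive
    (2,4)@(5, 9): e=[44,6,10] → █
    (3,4)@(7, 9): e=[40,30,-10] → ·
    (2,5)@(5, 11): e=[32,18,10] → █
    (3,5)@(7, 11): e=[28,42,-10] → ·
    (1,6)@(3, 13): e=[24,6,30] → █
    (3,6)@(7, 13): e=[16,54,-10] → ·
    (1,7)@(3, 15): e=[12,18,30] → █
    (3,7)@(7, 15): e=[4,66,-10] → ·
    (4,7)@(9, 15): e=[0,90,-30] → ·  [on edge]
    (0,8)@(1, 17): e=[4,6,50] → █
    (1,8)@(3, 17): e=[0,30,30] → █  [on edge]
    (2,8)@(5, 17): e=[-4,54,10] → ·
  covered (8 px):
    · · · · ·
    · · · · ·
    · · · · ·
    · · · · ·
    · · █ · ·
    · · █ · ·
    · █ █ · ·
    · █ █ · ·
    █ █ · · ·
    · · · · ·
T1:
  2·area = 40  (B↔C swapped to make it positive)
  edge (0, 14)→(4, 0): d=(4,-14) inclusive
  edge (4, 0)→(4, 10): d=(0,10) inclusive
  edge (4, 10)→(0, 14): d=(-4,4) inclusive
    (1,2)@(3, 5): e=[6,10,24] → █
    (2,2)@(5, 5): e=[34,-10,16] → ·
    (4,2)@(9, 5): e=[90,-50,0] → ·  [on edge]
    (1,3)@(3, 7): e=[14,10,16] → █
    (2,3)@(5, 7): e=[42,-10,8] → ·
    (3,3)@(7, 7): e=[70,-30,0] → ·  [on edge]
    (1,4)@(3, 9): e=[22,10,8] → █
    (2,4)@(5, 9): e=[50,-10,0] → ·  [on edge]
    (0,5)@(1, 11): e=[2,30,8] → █
    (1,5)@(3, 11): e=[30,10,0] → █  [on edge]
    (2,5)@(5, 11): e=[58,-10,-8] → ·
    (0,6)@(1, 13): e=[10,30,0] → █  [on edge]
  covered (6 px):
    · · · · ·
    · · · · ·
    · █ · · ·
    · █ · · ·
    · █ · · ·
    █ █ · · ·
    █ · · · ·
    · · · · ·
    · · · · ·
    · · · · ·
T2:
  2·area = 36  (B↔C swapped to make it positive)
  edge (2, 0)→(6, 20): d=(4,20) inclusive
  edge (6, 20)→(1, 4): d=(-5,-16) inclusive
  edge (1, 4)→(2, 0): d=(1,-4) inclusive
    (1,2)@(3, 5): e=[0,27,9] → █  [on edge]
    (2,2)@(5, 5): e=[-40,59,17] → ·
    (1,3)@(3, 7): e=[8,17,11] → █
    (2,3)@(5, 7): e=[-32,49,19] → ·
    (1,4)@(3, 9): e=[16,7,13] → █
    (2,4)@(5, 9): e=[-24,39,21] → ·
    (1,5)@(3, 11): e=[24,-3,15] → ·
    (2,7)@(5, 15): e=[0,9,27] → █  [on edge]
    (3,7)@(7, 15): e=[-40,41,35] → ·
    (2,8)@(5, 17): e=[8,-1,29] → ·
  covered (4 px):
    · · · · ·
    · · · · ·
    · █ · · ·
    · █ · · ·
    · █ · · ·
    · · · · ·
    · · · · ·
    · · █ · ·
    · · · · ·
    · · · · ·

Z-buffer (winner per pixel, '.' = empty):
  . . . . .
  . . . . .
  . 2 . . .
  . 2 . . .
  . 2 0 . .
  1 1 0 . .
  1 0 0 . .
  . 0 2 . .
  0 0 . . .
  . . . . .

Result: 2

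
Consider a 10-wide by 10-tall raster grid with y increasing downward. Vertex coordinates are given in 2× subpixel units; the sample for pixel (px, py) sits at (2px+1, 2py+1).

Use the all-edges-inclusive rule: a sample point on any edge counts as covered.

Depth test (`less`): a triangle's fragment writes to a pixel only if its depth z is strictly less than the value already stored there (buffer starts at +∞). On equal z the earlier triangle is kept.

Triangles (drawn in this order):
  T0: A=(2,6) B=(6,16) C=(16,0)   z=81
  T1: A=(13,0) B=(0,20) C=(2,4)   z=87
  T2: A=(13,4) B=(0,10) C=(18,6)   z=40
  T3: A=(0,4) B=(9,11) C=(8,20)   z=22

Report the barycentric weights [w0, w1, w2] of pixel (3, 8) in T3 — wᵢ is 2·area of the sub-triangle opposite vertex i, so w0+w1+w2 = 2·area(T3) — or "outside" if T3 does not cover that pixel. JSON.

T0:
  2·area = 164  (B↔C swapped to make it positive)
  edge (2, 6)→(16, 0): d=(14,-6) inclusive
  edge (16, 0)→(6, 16): d=(-10,16) inclusive
  edge (6, 16)→(2, 6): d=(-4,-10) inclusive
    (7,0)@(15, 1): e=[8,6,150] → █
    (8,0)@(17, 1): e=[20,-26,170] → ·
    (4,1)@(9, 3): e=[0,82,82] → █  [on edge]
    (5,1)@(11, 3): e=[12,50,102] → █
    (6,1)@(13, 3): e=[24,18,122] → █
    (7,1)@(15, 3): e=[36,-14,142] → ·
    (2,2)@(5, 5): e=[4,126,34] → █
    (3,2)@(7, 5): e=[16,94,54] → █
    (6,2)@(13, 5): e=[52,-2,114] → ·
    (1,3)@(3, 7): e=[20,138,6] → █
    (6,3)@(13, 7): e=[80,-22,106] → ·
    (1,4)@(3, 9): e=[48,118,-2] → ·
  covered (21 px):
    · · · · · · · █ · ·
    · · · · █ █ █ · · ·
    · · █ █ █ █ · · · ·
    · █ █ █ █ █ · · · ·
    · · █ █ █ · · · · ·
    · · █ █ █ · · · · ·
    · · █ █ · · · · · ·
    · · · · · · · · · ·
    · · · · · · · · · ·
    · · · · · · · · · ·
T1:
  2·area = 168
  edge (13, 0)→(0, 20): d=(-13,20) inclusive
  edge (0, 20)→(2, 4): d=(2,-16) inclusive
  edge (2, 4)→(13, 0): d=(11,-4) inclusive
    (5,0)@(11, 1): e=[27,138,3] → █
    (6,0)@(13, 1): e=[-13,170,11] → ·
    (2,1)@(5, 3): e=[121,46,1] → █
    (3,1)@(7, 3): e=[81,78,9] → █
    (4,1)@(9, 3): e=[41,110,17] → █
    (6,1)@(13, 3): e=[-39,174,33] → ·
    (1,2)@(3, 5): e=[135,18,15] → █
    (5,2)@(11, 5): e=[-25,146,47] → ·
    (1,3)@(3, 7): e=[109,22,37] → █
    (4,3)@(9, 7): e=[-11,118,61] → ·
    (1,4)@(3, 9): e=[83,26,59] → █
    (4,4)@(9, 9): e=[-37,122,83] → ·
  covered (22 px):
    · · · · · █ · · · ·
    · · █ █ █ █ · · · ·
    · █ █ █ █ · · · · ·
    · █ █ █ · · · · · ·
    · █ █ █ · · · · · ·
    · █ █ · · · · · · ·
    █ █ · · · · · · · ·
    █ █ · · · · · · · ·
    █ · · · · · · · · ·
    · · · · · · · · · ·
T2:
  2·area = 56  (B↔C swapped to make it positive)
  edge (13, 4)→(18, 6): d=(5,2) inclusive
  edge (18, 6)→(0, 10): d=(-18,4) inclusive
  edge (0, 10)→(13, 4): d=(13,-6) inclusive
    (5,2)@(11, 5): e=[9,46,1] → █
    (6,2)@(13, 5): e=[5,38,13] → █
    (7,2)@(15, 5): e=[1,30,25] → █
    (8,2)@(17, 5): e=[-3,22,37] → ·
    (3,3)@(7, 7): e=[27,26,3] → █
    (4,3)@(9, 7): e=[23,18,15] → █
    (7,3)@(15, 7): e=[11,-6,51] → ·
    (1,4)@(3, 9): e=[45,6,5] → █
    (2,4)@(5, 9): e=[41,-2,17] → ·
    (3,4)@(7, 9): e=[37,-10,29] → ·
    (4,4)@(9, 9): e=[33,-18,41] → ·
    (5,4)@(11, 9): e=[29,-26,53] → ·
  covered (8 px):
    · · · · · · · · · ·
    · · · · · · · · · ·
    · · · · · █ █ █ · ·
    · · · █ █ █ █ · · ·
    · █ · · · · · · · ·
    · · · · · · · · · ·
    · · · · · · · · · ·
    · · · · · · · · · ·
    · · · · · · · · · ·
    · · · · · · · · · ·
T3:
  2·area = 88
  edge (0, 4)→(9, 11): d=(9,7) inclusive
  edge (9, 11)→(8, 20): d=(-1,9) inclusive
  edge (8, 20)→(0, 4): d=(-8,-16) inclusive
    (0,2)@(1, 5): e=[2,78,8] → █
    (1,2)@(3, 5): e=[-12,60,40] → ·
    (0,3)@(1, 7): e=[20,76,-8] → ·
    (1,3)@(3, 7): e=[6,58,24] → █
    (2,3)@(5, 7): e=[-8,40,56] → ·
    (1,4)@(3, 9): e=[24,56,8] → █
    (2,4)@(5, 9): e=[10,38,40] → █
    (3,4)@(7, 9): e=[-4,20,72] → ·
    (1,5)@(3, 11): e=[42,54,-8] → ·
    (2,5)@(5, 11): e=[28,36,24] → █
    (3,5)@(7, 11): e=[14,18,56] → █
    (4,5)@(9, 11): e=[0,0,88] → █  [on edge]
  covered (11 px):
    · · · · · · · · · ·
    · · · · · · · · · ·
    █ · · · · · · · · ·
    · █ · · · · · · · ·
    · █ █ · · · · · · ·
    · · █ █ █ · · · · ·
    · · █ █ · · · · · ·
    · · · █ · · · · · ·
    · · · █ · · · · · ·
    · · · · · · · · · ·

Answer: [12,8,68]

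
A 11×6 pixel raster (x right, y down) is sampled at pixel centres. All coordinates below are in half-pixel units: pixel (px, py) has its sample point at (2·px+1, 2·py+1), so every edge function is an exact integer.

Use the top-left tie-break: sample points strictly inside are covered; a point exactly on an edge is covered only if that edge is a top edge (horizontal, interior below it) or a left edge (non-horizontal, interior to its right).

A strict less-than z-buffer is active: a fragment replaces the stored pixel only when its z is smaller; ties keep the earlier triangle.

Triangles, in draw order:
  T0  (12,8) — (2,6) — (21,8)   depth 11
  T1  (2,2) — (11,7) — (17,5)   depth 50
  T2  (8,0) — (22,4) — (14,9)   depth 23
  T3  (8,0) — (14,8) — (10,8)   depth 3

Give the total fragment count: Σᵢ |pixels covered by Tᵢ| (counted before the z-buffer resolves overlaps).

T0:
  2·area = 18
  edge (12, 8)→(2, 6): d=(-10,-2) top-left  bias=+0
  edge (2, 6)→(21, 8): d=(19,2) right/bottom  bias=-1
  edge (21, 8)→(12, 8): d=(-9,0) right/bottom  bias=-1
    (3,3)@(7, 7): e=[0,9,9] → X  [on edge]
    (4,3)@(9, 7): e=[4,5,9] → X
    (5,3)@(11, 7): e=[8,1,9] → X
    (6,3)@(13, 7): e=[12,-3,9] → .
    (3,4)@(7, 9): e=[-20,47,-9] → .
    (4,4)@(9, 9): e=[-16,43,-9] → .
    (5,4)@(11, 9): e=[-12,39,-9] → .
    (8,4)@(17, 9): e=[0,27,-9] → .  [on edge]
  covered (3 px):
    . . . . . . . . . . .
    . . . . . . . . . . .
    . . . . . . . . . . .
    . . . X X X . . . . .
    . . . . . . . . . . .
    . . . . . . . . . . .
T1:
  2·area = 48  (B↔C swapped to make it positive)
  edge (2, 2)→(17, 5): d=(15,3) right/bottom  bias=-1
  edge (17, 5)→(11, 7): d=(-6,2) right/bottom  bias=-1
  edge (11, 7)→(2, 2): d=(-9,-5) top-left  bias=+0
    (2,1)@(5, 3): e=[6,36,6] → X
    (3,1)@(7, 3): e=[0,32,16] → .  [on edge]
    (2,2)@(5, 5): e=[36,24,-12] → .
    (4,2)@(9, 5): e=[24,16,8] → X
    (5,2)@(11, 5): e=[18,12,18] → X
    (6,2)@(13, 5): e=[12,8,28] → X
    (7,2)@(15, 5): e=[6,4,38] → X
    (8,2)@(17, 5): e=[0,0,48] → .  [on edge]
    (4,3)@(9, 7): e=[54,4,-10] → .
    (5,3)@(11, 7): e=[48,0,0] → .  [on edge]
    (6,3)@(13, 7): e=[42,-4,10] → .
    (7,3)@(15, 7): e=[36,-8,20] → .
    (2,4)@(5, 9): e=[96,0,-48] → .  [on edge]
  covered (5 px):
    . . . . . . . . . . .
    . . X . . . . . . . .
    . . . . X X X X . . .
    . . . . . . . . . . .
    . . . . . . . . . . .
    . . . . . . . . . . .
T2:
  2·area = 102
  edge (8, 0)→(22, 4): d=(14,4) right/bottom  bias=-1
  edge (22, 4)→(14, 9): d=(-8,5) right/bottom  bias=-1
  edge (14, 9)→(8, 0): d=(-6,-9) top-left  bias=+0
    (4,0)@(9, 1): e=[10,89,3] → X
    (5,0)@(11, 1): e=[2,79,21] → X
    (6,0)@(13, 1): e=[-6,69,39] → .
    (4,1)@(9, 3): e=[38,73,-9] → .
    (5,1)@(11, 3): e=[30,63,9] → X
    (6,1)@(13, 3): e=[22,53,27] → X
    (7,1)@(15, 3): e=[14,43,45] → X
    (8,1)@(17, 3): e=[6,33,63] → X
    (9,1)@(19, 3): e=[-2,23,81] → .
    (5,2)@(11, 5): e=[58,47,-3] → .
    (6,2)@(13, 5): e=[50,37,15] → X
    (9,2)@(19, 5): e=[26,7,69] → X
  covered (13 px):
    . . . . X X . . . . .
    . . . . . X X X X . .
    . . . . . . X X X X .
    . . . . . . X X X . .
    . . . . . . . . . . .
    . . . . . . . . . . .
T3:
  2·area = 32
  edge (8, 0)→(14, 8): d=(6,8) right/bottom  bias=-1
  edge (14, 8)→(10, 8): d=(-4,0) right/bottom  bias=-1
  edge (10, 8)→(8, 0): d=(-2,-8) top-left  bias=+0
    (4,1)@(9, 3): e=[10,20,2] → X
    (5,1)@(11, 3): e=[-6,20,18] → .
    (4,2)@(9, 5): e=[22,12,-2] → .
    (5,2)@(11, 5): e=[6,12,14] → X
    (6,2)@(13, 5): e=[-10,12,30] → .
    (5,3)@(11, 7): e=[18,4,10] → X
    (6,3)@(13, 7): e=[2,4,26] → X
    (7,3)@(15, 7): e=[-14,4,42] → .
    (5,4)@(11, 9): e=[30,-4,6] → .
    (6,4)@(13, 9): e=[14,-4,22] → .
  covered (4 px):
    . . . . . . . . . . .
    . . . . X . . . . . .
    . . . . . X . . . . .
    . . . . . X X . . . .
    . . . . . . . . . . .
    . . . . . . . . . . .

Result: 25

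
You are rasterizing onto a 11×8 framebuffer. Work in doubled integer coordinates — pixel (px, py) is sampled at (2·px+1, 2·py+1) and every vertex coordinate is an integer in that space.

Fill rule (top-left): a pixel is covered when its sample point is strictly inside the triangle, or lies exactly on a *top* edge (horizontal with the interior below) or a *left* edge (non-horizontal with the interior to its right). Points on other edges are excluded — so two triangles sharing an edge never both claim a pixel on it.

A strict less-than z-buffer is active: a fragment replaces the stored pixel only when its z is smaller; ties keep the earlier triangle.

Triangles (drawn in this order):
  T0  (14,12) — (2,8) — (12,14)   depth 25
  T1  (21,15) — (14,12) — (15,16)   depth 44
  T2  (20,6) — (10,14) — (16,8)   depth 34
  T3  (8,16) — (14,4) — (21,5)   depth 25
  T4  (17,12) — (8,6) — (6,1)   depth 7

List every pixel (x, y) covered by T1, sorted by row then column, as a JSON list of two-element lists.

T0:
  2·area = 32  (B↔C swapped to make it positive)
  edge (14, 12)→(12, 14): d=(-2,2) right/bottom  bias=-1
  edge (12, 14)→(2, 8): d=(-10,-6) top-left  bias=+0
  edge (2, 8)→(14, 12): d=(12,4) right/bottom  bias=-1
    (10,2)@(21, 5): e=[0,144,-112] → .  [on edge]
    (9,3)@(19, 7): e=[0,112,-80] → .  [on edge]
    (2,4)@(5, 9): e=[24,8,0] → .  [on edge]
    (8,4)@(17, 9): e=[0,80,-48] → .  [on edge]
    (3,5)@(7, 11): e=[16,0,16] → X  [on edge]
    (4,5)@(9, 11): e=[12,12,8] → X
    (5,5)@(11, 11): e=[8,24,0] → .  [on edge]
    (7,5)@(15, 11): e=[0,48,-16] → .  [on edge]
    (3,6)@(7, 13): e=[12,-20,40] → .
    (4,6)@(9, 13): e=[8,-8,32] → .
    (5,6)@(11, 13): e=[4,4,24] → X
    (6,6)@(13, 13): e=[0,16,16] → .  [on edge]
    (8,6)@(17, 13): e=[-8,40,0] → .  [on edge]
    (5,7)@(11, 15): e=[0,-16,48] → .  [on edge]
  covered (3 px):
    . . . . . . . . . . .
    . . . . . . . . . . .
    . . . . . . . . . . .
    . . . . . . . . . . .
    . . . . . . . . . . .
    . . . X X . . . . . .
    . . . . . X . . . . .
    . . . . . . . . . . .
T1:
  2·area = 25  (B↔C swapped to make it positive)
  edge (21, 15)→(15, 16): d=(-6,1) right/bottom  bias=-1
  edge (15, 16)→(14, 12): d=(-1,-4) top-left  bias=+0
  edge (14, 12)→(21, 15): d=(7,3) right/bottom  bias=-1
    (3,4)@(7, 9): e=[50,-25,0] → .  [on edge]
    (7,6)@(15, 13): e=[18,3,4] → X
    (8,6)@(17, 13): e=[16,11,-2] → .
    (7,7)@(15, 15): e=[6,1,18] → X
    (8,7)@(17, 15): e=[4,9,12] → X
    (9,7)@(19, 15): e=[2,17,6] → X
    (10,7)@(21, 15): e=[0,25,0] → .  [on edge]
  covered (4 px):
    . . . . . . . . . . .
    . . . . . . . . . . .
    . . . . . . . . . . .
    . . . . . . . . . . .
    . . . . . . . . . . .
    . . . . . . . . . . .
    . . . . . . . X . . .
    . . . . . . . X X X .
T2:
  2·area = 12
  edge (20, 6)→(10, 14): d=(-10,8) right/bottom  bias=-1
  edge (10, 14)→(16, 8): d=(6,-6) top-left  bias=+0
  edge (16, 8)→(20, 6): d=(4,-2) top-left  bias=+0
    (10,1)@(21, 3): e=[22,0,-10] → .  [on edge]
    (9,2)@(19, 5): e=[18,0,-6] → .  [on edge]
    (8,3)@(17, 7): e=[14,0,-2] → .  [on edge]
    (7,4)@(15, 9): e=[10,0,2] → X  [on edge]
    (8,4)@(17, 9): e=[-6,12,6] → .
    (6,5)@(13, 11): e=[6,0,6] → X  [on edge]
    (7,5)@(15, 11): e=[-10,12,10] → .
    (5,6)@(11, 13): e=[2,0,10] → X  [on edge]
    (6,6)@(13, 13): e=[-14,12,14] → .
    (4,7)@(9, 15): e=[-2,0,14] → .  [on edge]
    (5,7)@(11, 15): e=[-18,12,18] → .
  covered (3 px):
    . . . . . . . . . . .
    . . . . . . . . . . .
    . . . . . . . . . . .
    . . . . . . . . . . .
    . . . . . . . X . . .
    . . . . . . X . . . .
    . . . . . X . . . . .
    . . . . . . . . . . .
T3:
  2·area = 90
  edge (8, 16)→(14, 4): d=(6,-12) top-left  bias=+0
  edge (14, 4)→(21, 5): d=(7,1) right/bottom  bias=-1
  edge (21, 5)→(8, 16): d=(-13,11) right/bottom  bias=-1
    (3,1)@(7, 3): e=[-90,0,180] → .  [on edge]
    (7,2)@(15, 5): e=[18,6,66] → X
    (8,2)@(17, 5): e=[42,4,44] → X
    (9,2)@(19, 5): e=[66,2,22] → X
    (10,2)@(21, 5): e=[90,0,0] → .  [on edge]
    (6,3)@(13, 7): e=[6,22,62] → X
    (9,3)@(19, 7): e=[78,16,-4] → .
    (6,4)@(13, 9): e=[18,36,36] → X
    (8,4)@(17, 9): e=[66,32,-8] → .
    (5,5)@(11, 11): e=[6,52,32] → X
    (7,5)@(15, 11): e=[54,48,-12] → .
    (5,6)@(11, 13): e=[18,66,6] → X
  covered (12 px):
    . . . . . . . . . . .
    . . . . . . . . . . .
    . . . . . . . X X X .
    . . . . . . X X X . .
    . . . . . . X X . . .
    . . . . . X X . . . .
    . . . . . X . . . . .
    . . . . X . . . . . .
T4:
  2·area = 33
  edge (17, 12)→(8, 6): d=(-9,-6) top-left  bias=+0
  edge (8, 6)→(6, 1): d=(-2,-5) top-left  bias=+0
  edge (6, 1)→(17, 12): d=(11,11) right/bottom  bias=-1
    (3,1)@(7, 3): e=[21,1,11] → X
    (4,1)@(9, 3): e=[33,11,-11] → .
    (3,2)@(7, 5): e=[3,-3,33] → .
    (4,2)@(9, 5): e=[15,7,11] → X
    (5,2)@(11, 5): e=[27,17,-11] → .
    (4,3)@(9, 7): e=[-3,3,33] → .
    (5,3)@(11, 7): e=[9,13,11] → X
    (6,3)@(13, 7): e=[21,23,-11] → .
    (5,4)@(11, 9): e=[-9,9,33] → .
    (6,4)@(13, 9): e=[3,19,11] → X
    (7,4)@(15, 9): e=[15,29,-11] → .
    (6,5)@(13, 11): e=[-15,15,33] → .
  covered (4 px):
    . . . . . . . . . . .
    . . . X . . . . . . .
    . . . . X . . . . . .
    . . . . . X . . . . .
    . . . . . . X . . . .
    . . . . . . . . . . .
    . . . . . . . . . . .
    . . . . . . . . . . .

Result: [[7,6],[7,7],[8,7],[9,7]]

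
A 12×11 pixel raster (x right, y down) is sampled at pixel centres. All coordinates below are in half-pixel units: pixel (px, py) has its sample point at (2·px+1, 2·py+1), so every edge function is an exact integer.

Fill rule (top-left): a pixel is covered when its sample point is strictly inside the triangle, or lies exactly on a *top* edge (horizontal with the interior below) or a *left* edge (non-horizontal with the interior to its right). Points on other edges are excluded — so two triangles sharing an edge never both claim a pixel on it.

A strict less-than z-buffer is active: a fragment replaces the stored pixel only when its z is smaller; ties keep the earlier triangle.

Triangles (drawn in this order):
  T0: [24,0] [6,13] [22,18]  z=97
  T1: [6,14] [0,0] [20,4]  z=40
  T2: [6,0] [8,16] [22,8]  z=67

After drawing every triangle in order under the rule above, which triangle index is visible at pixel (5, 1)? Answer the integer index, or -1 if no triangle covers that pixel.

T0:
  2·area = 298  (B↔C swapped to make it positive)
  edge (24, 0)→(22, 18): d=(-2,18) right/bottom  bias=-1
  edge (22, 18)→(6, 13): d=(-16,-5) top-left  bias=+0
  edge (6, 13)→(24, 0): d=(18,-13) top-left  bias=+0
    (11,0)@(23, 1): e=[16,277,5] → X
    (10,1)@(21, 3): e=[48,235,15] → X
    (9,2)@(19, 5): e=[80,193,25] → X
    (7,3)@(15, 7): e=[148,141,9] → X
    (8,3)@(17, 7): e=[112,151,35] → X
    (6,4)@(13, 9): e=[180,99,19] → X
    (11,4)@(23, 9): e=[0,149,149] → .  [on edge]
    (4,5)@(9, 11): e=[248,47,3] → X
    (5,5)@(11, 11): e=[212,57,29] → X
    (11,5)@(23, 11): e=[-4,117,185] → .
    (3,6)@(7, 13): e=[280,5,13] → X
    (11,6)@(23, 13): e=[-8,85,221] → .
  covered (38 px):
    . . . . . . . . . . . X
    . . . . . . . . . . X X
    . . . . . . . . . X X X
    . . . . . . . X X X X X
    . . . . . . X X X X X .
    . . . . X X X X X X X .
    . . . X X X X X X X X .
    . . . . . . X X X X X .
    . . . . . . . . . X X .
    . . . . . . . . . . . .
    . . . . . . . . . . . .
T1:
  2·area = 256
  edge (6, 14)→(0, 0): d=(-6,-14) top-left  bias=+0
  edge (0, 0)→(20, 4): d=(20,4) right/bottom  bias=-1
  edge (20, 4)→(6, 14): d=(-14,10) right/bottom  bias=-1
    (0,0)@(1, 1): e=[8,16,232] → X
    (1,0)@(3, 1): e=[36,8,212] → X
    (2,0)@(5, 1): e=[64,0,192] → .  [on edge]
    (0,1)@(1, 3): e=[-4,56,204] → .
    (1,1)@(3, 3): e=[24,48,184] → X
    (2,1)@(5, 3): e=[52,40,164] → X
    (3,1)@(7, 3): e=[80,32,144] → X
    (4,1)@(9, 3): e=[108,24,124] → X
    (5,1)@(11, 3): e=[136,16,104] → X
    (6,1)@(13, 3): e=[164,8,84] → X
    (7,1)@(15, 3): e=[192,0,64] → .  [on edge]
    (1,2)@(3, 5): e=[12,88,156] → X
    (1,3)@(3, 7): e=[0,128,128] → X  [on edge]
    (6,4)@(13, 9): e=[128,128,0] → .  [on edge]
    (4,10)@(9, 21): e=[0,384,-128] → .  [on edge]
  covered (31 px):
    X X . . . . . . . . . .
    . X X X X X X . . . . .
    . X X X X X X X X . . .
    . X X X X X X X . . . .
    . . X X X X . . . . . .
    . . X X X . . . . . . .
    . . . X . . . . . . . .
    . . . . . . . . . . . .
    . . . . . . . . . . . .
    . . . . . . . . . . . .
    . . . . . . . . . . . .
T2:
  2·area = 240  (B↔C swapped to make it positive)
  edge (6, 0)→(22, 8): d=(16,8) right/bottom  bias=-1
  edge (22, 8)→(8, 16): d=(-14,8) right/bottom  bias=-1
  edge (8, 16)→(6, 0): d=(-2,-16) top-left  bias=+0
    (3,0)@(7, 1): e=[8,218,14] → X
    (4,0)@(9, 1): e=[-8,202,46] → .
    (3,1)@(7, 3): e=[40,190,10] → X
    (4,1)@(9, 3): e=[24,174,42] → X
    (5,1)@(11, 3): e=[8,158,74] → X
    (6,1)@(13, 3): e=[-8,142,106] → .
    (3,2)@(7, 5): e=[72,162,6] → X
    (6,2)@(13, 5): e=[24,114,102] → X
    (7,2)@(15, 5): e=[8,98,134] → X
    (8,2)@(17, 5): e=[-8,82,166] → .
    (3,3)@(7, 7): e=[104,134,2] → X
    (8,3)@(17, 7): e=[24,54,162] → X
  covered (30 px):
    . . . X . . . . . . . .
    . . . X X X . . . . . .
    . . . X X X X X . . . .
    . . . X X X X X X X . .
    . . . . X X X X X X . .
    . . . . X X X X . . . .
    . . . . X X X . . . . .
    . . . . X . . . . . . .
    . . . . . . . . . . . .
    . . . . . . . . . . . .
    . . . . . . . . . . . .

Z-buffer (winner per pixel, '.' = empty):
  1 1 . 2 . . . . . . . 0
  . 1 1 1 1 1 1 . . . 0 0
  . 1 1 1 1 1 1 1 1 0 0 0
  . 1 1 1 1 1 1 1 2 2 0 0
  . . 1 1 1 1 2 2 2 2 0 .
  . . 1 1 1 2 2 2 0 0 0 .
  . . . 1 2 2 2 0 0 0 0 .
  . . . . 2 . 0 0 0 0 0 .
  . . . . . . . . . 0 0 .
  . . . . . . . . . . . .
  . . . . . . . . . . . .

Answer: 1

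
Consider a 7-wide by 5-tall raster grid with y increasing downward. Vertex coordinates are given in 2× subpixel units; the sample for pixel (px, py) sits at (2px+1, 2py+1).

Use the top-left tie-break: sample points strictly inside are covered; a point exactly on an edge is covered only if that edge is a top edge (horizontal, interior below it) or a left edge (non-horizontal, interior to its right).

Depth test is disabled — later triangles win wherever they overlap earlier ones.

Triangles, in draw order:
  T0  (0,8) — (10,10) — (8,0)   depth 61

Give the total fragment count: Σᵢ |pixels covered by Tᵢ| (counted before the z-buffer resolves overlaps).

T0:
  2·area = 96  (B↔C swapped to make it positive)
  edge (0, 8)→(8, 0): d=(8,-8) top-left  bias=+0
  edge (8, 0)→(10, 10): d=(2,10) right/bottom  bias=-1
  edge (10, 10)→(0, 8): d=(-10,-2) top-left  bias=+0
    (3,0)@(7, 1): e=[0,12,84] → #  [on edge]
    (4,0)@(9, 1): e=[16,-8,88] → ·
    (2,1)@(5, 3): e=[0,36,60] → #  [on edge]
    (4,1)@(9, 3): e=[32,-4,68] → ·
    (1,2)@(3, 5): e=[0,60,36] → #  [on edge]
    (4,2)@(9, 5): e=[48,0,48] → ·  [on edge]
    (0,3)@(1, 7): e=[0,84,12] → #  [on edge]
    (4,3)@(9, 7): e=[64,4,28] → #
    (5,3)@(11, 7): e=[80,-16,32] → ·
    (0,4)@(1, 9): e=[16,88,-8] → ·
    (1,4)@(3, 9): e=[32,68,-4] → ·
    (2,4)@(5, 9): e=[48,48,0] → #  [on edge]
  covered (14 px):
    · · · # · · ·
    · · # # · · ·
    · # # # · · ·
    # # # # # · ·
    · · # # # · ·

Answer: 14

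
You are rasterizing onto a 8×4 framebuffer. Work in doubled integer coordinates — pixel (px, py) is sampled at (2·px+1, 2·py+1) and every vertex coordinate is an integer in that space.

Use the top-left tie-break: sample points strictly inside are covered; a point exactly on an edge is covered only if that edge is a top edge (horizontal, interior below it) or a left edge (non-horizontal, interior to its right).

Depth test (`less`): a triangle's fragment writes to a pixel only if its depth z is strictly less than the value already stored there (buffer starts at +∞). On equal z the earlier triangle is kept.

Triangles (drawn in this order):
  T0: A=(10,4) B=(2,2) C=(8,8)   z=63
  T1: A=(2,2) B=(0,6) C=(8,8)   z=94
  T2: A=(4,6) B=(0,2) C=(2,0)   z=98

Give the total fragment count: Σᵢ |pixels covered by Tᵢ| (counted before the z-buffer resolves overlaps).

T0:
  2·area = 36  (B↔C swapped to make it positive)
  edge (10, 4)→(8, 8): d=(-2,4) right/bottom  bias=-1
  edge (8, 8)→(2, 2): d=(-6,-6) top-left  bias=+0
  edge (2, 2)→(10, 4): d=(8,2) right/bottom  bias=-1
    (0,0)@(1, 1): e=[42,0,-6] → ·  [on edge]
    (1,1)@(3, 3): e=[30,0,6] → █  [on edge]
    (2,1)@(5, 3): e=[22,12,2] → █
    (3,1)@(7, 3): e=[14,24,-2] → ·
    (1,2)@(3, 5): e=[26,-12,22] → ·
    (2,2)@(5, 5): e=[18,0,18] → █  [on edge]
    (3,2)@(7, 5): e=[10,12,14] → █
    (4,2)@(9, 5): e=[2,24,10] → █
    (5,2)@(11, 5): e=[-6,36,6] → ·
    (2,3)@(5, 7): e=[14,-12,34] → ·
    (3,3)@(7, 7): e=[6,0,30] → █  [on edge]
    (4,3)@(9, 7): e=[-2,12,26] → ·
  covered (6 px):
    · · · · · · · ·
    · █ █ · · · · ·
    · · █ █ █ · · ·
    · · · █ · · · ·
T1:
  2·area = 36  (B↔C swapped to make it positive)
  edge (2, 2)→(8, 8): d=(6,6) right/bottom  bias=-1
  edge (8, 8)→(0, 6): d=(-8,-2) top-left  bias=+0
  edge (0, 6)→(2, 2): d=(2,-4) top-left  bias=+0
    (0,0)@(1, 1): e=[0,42,-6] → ·  [on edge]
    (1,1)@(3, 3): e=[0,30,6] → ·  [on edge]
    (0,2)@(1, 5): e=[24,10,2] → █
    (1,2)@(3, 5): e=[12,14,10] → █
    (2,2)@(5, 5): e=[0,18,18] → ·  [on edge]
    (0,3)@(1, 7): e=[36,-6,6] → ·
    (1,3)@(3, 7): e=[24,-2,14] → ·
    (2,3)@(5, 7): e=[12,2,22] → █
    (3,3)@(7, 7): e=[0,6,30] → ·  [on edge]
  covered (3 px):
    · · · · · · · ·
    · · · · · · · ·
    █ █ · · · · · ·
    · · █ · · · · ·
T2:
  2·area = 16
  edge (4, 6)→(0, 2): d=(-4,-4) top-left  bias=+0
  edge (0, 2)→(2, 0): d=(2,-2) top-left  bias=+0
  edge (2, 0)→(4, 6): d=(2,6) right/bottom  bias=-1
    (0,0)@(1, 1): e=[8,0,8] → █  [on edge]
    (1,0)@(3, 1): e=[16,4,-4] → ·
    (0,1)@(1, 3): e=[0,4,12] → █  [on edge]
    (1,1)@(3, 3): e=[8,8,0] → ·  [on edge]
    (0,2)@(1, 5): e=[-8,8,16] → ·
    (1,2)@(3, 5): e=[0,12,4] → █  [on edge]
    (2,2)@(5, 5): e=[8,16,-8] → ·
    (1,3)@(3, 7): e=[-8,16,8] → ·
    (2,3)@(5, 7): e=[0,20,-4] → ·  [on edge]
  covered (3 px):
    █ · · · · · · ·
    █ · · · · · · ·
    · █ · · · · · ·
    · · · · · · · ·

Result: 12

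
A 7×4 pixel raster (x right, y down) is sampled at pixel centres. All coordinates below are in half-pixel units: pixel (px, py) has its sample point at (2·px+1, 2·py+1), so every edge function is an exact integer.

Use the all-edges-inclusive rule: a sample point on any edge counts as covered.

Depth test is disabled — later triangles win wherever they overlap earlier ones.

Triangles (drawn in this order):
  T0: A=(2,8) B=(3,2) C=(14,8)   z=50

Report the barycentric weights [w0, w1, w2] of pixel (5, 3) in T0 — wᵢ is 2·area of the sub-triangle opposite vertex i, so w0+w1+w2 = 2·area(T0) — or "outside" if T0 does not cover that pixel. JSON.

T0:
  2·area = 72
  edge (2, 8)→(3, 2): d=(1,-6) inclusive
  edge (3, 2)→(14, 8): d=(11,6) inclusive
  edge (14, 8)→(2, 8): d=(-12,0) inclusive
    (1,1)@(3, 3): e=[1,11,60] → #
    (2,1)@(5, 3): e=[13,-1,60] → ·
    (1,2)@(3, 5): e=[3,33,36] → #
    (2,2)@(5, 5): e=[15,21,36] → #
    (3,2)@(7, 5): e=[27,9,36] → #
    (4,2)@(9, 5): e=[39,-3,36] → ·
    (1,3)@(3, 7): e=[5,55,12] → #
    (4,3)@(9, 7): e=[41,19,12] → #
    (5,3)@(11, 7): e=[53,7,12] → #
    (6,3)@(13, 7): e=[65,-5,12] → ·
  covered (9 px):
    · · · · · · ·
    · # · · · · ·
    · # # # · · ·
    · # # # # # ·

Final: [7,12,53]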